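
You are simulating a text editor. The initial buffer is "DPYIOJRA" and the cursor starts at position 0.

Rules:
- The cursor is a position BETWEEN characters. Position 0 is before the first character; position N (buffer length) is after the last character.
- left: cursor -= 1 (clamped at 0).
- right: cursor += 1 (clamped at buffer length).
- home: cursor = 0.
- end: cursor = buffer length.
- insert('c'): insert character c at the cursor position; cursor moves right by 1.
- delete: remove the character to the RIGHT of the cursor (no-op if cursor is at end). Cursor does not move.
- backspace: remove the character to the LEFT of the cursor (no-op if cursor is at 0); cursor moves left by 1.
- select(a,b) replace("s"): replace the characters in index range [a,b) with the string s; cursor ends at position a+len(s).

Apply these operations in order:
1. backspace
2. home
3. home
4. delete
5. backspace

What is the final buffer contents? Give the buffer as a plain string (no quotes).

After op 1 (backspace): buf='DPYIOJRA' cursor=0
After op 2 (home): buf='DPYIOJRA' cursor=0
After op 3 (home): buf='DPYIOJRA' cursor=0
After op 4 (delete): buf='PYIOJRA' cursor=0
After op 5 (backspace): buf='PYIOJRA' cursor=0

Answer: PYIOJRA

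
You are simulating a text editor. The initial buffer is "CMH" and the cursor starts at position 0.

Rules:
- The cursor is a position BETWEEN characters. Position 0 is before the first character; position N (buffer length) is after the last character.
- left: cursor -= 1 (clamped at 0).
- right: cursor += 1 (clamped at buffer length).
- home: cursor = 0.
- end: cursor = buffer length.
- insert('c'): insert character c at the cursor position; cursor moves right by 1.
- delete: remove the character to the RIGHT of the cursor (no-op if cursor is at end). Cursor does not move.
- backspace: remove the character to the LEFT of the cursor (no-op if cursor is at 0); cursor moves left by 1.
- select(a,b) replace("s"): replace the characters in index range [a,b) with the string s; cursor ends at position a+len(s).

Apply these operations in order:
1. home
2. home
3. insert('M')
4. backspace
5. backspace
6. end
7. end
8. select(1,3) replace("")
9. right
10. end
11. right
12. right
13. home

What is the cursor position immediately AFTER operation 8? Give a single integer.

Answer: 1

Derivation:
After op 1 (home): buf='CMH' cursor=0
After op 2 (home): buf='CMH' cursor=0
After op 3 (insert('M')): buf='MCMH' cursor=1
After op 4 (backspace): buf='CMH' cursor=0
After op 5 (backspace): buf='CMH' cursor=0
After op 6 (end): buf='CMH' cursor=3
After op 7 (end): buf='CMH' cursor=3
After op 8 (select(1,3) replace("")): buf='C' cursor=1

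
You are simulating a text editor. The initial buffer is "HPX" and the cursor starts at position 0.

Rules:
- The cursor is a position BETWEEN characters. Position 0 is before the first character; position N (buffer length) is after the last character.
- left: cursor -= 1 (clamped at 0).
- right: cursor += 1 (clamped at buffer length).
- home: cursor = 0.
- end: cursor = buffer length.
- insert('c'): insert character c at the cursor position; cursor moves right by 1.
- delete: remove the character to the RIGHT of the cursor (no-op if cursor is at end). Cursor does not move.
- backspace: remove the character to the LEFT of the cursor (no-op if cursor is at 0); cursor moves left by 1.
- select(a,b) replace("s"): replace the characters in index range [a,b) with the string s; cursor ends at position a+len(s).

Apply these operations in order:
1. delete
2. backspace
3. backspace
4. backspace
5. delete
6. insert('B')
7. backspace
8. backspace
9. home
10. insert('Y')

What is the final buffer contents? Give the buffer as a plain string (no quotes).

After op 1 (delete): buf='PX' cursor=0
After op 2 (backspace): buf='PX' cursor=0
After op 3 (backspace): buf='PX' cursor=0
After op 4 (backspace): buf='PX' cursor=0
After op 5 (delete): buf='X' cursor=0
After op 6 (insert('B')): buf='BX' cursor=1
After op 7 (backspace): buf='X' cursor=0
After op 8 (backspace): buf='X' cursor=0
After op 9 (home): buf='X' cursor=0
After op 10 (insert('Y')): buf='YX' cursor=1

Answer: YX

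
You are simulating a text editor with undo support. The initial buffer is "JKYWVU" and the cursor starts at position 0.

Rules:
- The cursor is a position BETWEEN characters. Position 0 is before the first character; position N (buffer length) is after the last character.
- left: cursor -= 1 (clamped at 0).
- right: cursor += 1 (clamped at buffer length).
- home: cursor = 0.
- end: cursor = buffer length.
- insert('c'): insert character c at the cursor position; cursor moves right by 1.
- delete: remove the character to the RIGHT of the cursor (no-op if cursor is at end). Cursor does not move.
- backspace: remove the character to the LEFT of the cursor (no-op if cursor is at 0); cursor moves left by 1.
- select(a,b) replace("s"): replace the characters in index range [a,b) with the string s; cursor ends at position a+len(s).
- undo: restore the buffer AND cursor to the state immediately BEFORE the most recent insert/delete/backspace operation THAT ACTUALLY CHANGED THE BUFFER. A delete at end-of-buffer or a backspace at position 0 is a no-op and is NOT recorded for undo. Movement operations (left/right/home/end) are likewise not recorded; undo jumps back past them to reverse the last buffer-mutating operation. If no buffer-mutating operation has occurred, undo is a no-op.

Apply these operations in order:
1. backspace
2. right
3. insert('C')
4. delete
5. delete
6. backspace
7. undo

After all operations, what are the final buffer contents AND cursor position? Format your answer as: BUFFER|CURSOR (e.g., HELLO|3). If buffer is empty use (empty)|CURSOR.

After op 1 (backspace): buf='JKYWVU' cursor=0
After op 2 (right): buf='JKYWVU' cursor=1
After op 3 (insert('C')): buf='JCKYWVU' cursor=2
After op 4 (delete): buf='JCYWVU' cursor=2
After op 5 (delete): buf='JCWVU' cursor=2
After op 6 (backspace): buf='JWVU' cursor=1
After op 7 (undo): buf='JCWVU' cursor=2

Answer: JCWVU|2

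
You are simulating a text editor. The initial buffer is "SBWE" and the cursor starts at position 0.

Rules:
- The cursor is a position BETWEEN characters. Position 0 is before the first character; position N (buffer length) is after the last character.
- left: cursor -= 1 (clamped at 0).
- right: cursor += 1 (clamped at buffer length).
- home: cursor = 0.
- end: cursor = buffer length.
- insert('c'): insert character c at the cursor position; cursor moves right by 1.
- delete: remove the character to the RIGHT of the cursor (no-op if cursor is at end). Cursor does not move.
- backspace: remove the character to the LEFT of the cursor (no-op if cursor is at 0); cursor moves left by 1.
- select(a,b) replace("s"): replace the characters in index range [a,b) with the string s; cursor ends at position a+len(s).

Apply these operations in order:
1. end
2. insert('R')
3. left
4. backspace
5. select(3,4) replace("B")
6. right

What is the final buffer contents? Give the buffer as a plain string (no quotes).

Answer: SBWB

Derivation:
After op 1 (end): buf='SBWE' cursor=4
After op 2 (insert('R')): buf='SBWER' cursor=5
After op 3 (left): buf='SBWER' cursor=4
After op 4 (backspace): buf='SBWR' cursor=3
After op 5 (select(3,4) replace("B")): buf='SBWB' cursor=4
After op 6 (right): buf='SBWB' cursor=4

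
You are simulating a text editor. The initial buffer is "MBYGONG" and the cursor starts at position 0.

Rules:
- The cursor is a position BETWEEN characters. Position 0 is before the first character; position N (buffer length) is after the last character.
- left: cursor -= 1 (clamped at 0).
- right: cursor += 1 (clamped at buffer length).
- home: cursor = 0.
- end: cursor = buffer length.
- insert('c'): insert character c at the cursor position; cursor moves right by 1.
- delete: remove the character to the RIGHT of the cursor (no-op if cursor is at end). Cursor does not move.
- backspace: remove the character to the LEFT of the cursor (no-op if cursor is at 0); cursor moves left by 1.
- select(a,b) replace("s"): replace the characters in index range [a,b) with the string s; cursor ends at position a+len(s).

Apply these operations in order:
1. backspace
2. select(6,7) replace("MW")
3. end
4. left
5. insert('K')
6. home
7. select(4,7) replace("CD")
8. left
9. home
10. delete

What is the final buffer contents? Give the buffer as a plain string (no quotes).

After op 1 (backspace): buf='MBYGONG' cursor=0
After op 2 (select(6,7) replace("MW")): buf='MBYGONMW' cursor=8
After op 3 (end): buf='MBYGONMW' cursor=8
After op 4 (left): buf='MBYGONMW' cursor=7
After op 5 (insert('K')): buf='MBYGONMKW' cursor=8
After op 6 (home): buf='MBYGONMKW' cursor=0
After op 7 (select(4,7) replace("CD")): buf='MBYGCDKW' cursor=6
After op 8 (left): buf='MBYGCDKW' cursor=5
After op 9 (home): buf='MBYGCDKW' cursor=0
After op 10 (delete): buf='BYGCDKW' cursor=0

Answer: BYGCDKW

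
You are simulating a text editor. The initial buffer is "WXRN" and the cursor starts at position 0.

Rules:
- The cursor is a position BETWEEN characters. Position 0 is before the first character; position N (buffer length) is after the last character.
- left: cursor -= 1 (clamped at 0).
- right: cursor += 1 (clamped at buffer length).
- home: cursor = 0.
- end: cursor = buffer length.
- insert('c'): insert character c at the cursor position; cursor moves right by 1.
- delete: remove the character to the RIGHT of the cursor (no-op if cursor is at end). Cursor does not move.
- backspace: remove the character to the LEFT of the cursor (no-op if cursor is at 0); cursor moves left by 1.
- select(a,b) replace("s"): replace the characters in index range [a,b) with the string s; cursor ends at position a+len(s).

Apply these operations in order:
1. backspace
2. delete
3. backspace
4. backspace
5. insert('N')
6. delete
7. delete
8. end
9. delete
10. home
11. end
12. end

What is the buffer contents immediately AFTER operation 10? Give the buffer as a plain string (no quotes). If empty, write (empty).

After op 1 (backspace): buf='WXRN' cursor=0
After op 2 (delete): buf='XRN' cursor=0
After op 3 (backspace): buf='XRN' cursor=0
After op 4 (backspace): buf='XRN' cursor=0
After op 5 (insert('N')): buf='NXRN' cursor=1
After op 6 (delete): buf='NRN' cursor=1
After op 7 (delete): buf='NN' cursor=1
After op 8 (end): buf='NN' cursor=2
After op 9 (delete): buf='NN' cursor=2
After op 10 (home): buf='NN' cursor=0

Answer: NN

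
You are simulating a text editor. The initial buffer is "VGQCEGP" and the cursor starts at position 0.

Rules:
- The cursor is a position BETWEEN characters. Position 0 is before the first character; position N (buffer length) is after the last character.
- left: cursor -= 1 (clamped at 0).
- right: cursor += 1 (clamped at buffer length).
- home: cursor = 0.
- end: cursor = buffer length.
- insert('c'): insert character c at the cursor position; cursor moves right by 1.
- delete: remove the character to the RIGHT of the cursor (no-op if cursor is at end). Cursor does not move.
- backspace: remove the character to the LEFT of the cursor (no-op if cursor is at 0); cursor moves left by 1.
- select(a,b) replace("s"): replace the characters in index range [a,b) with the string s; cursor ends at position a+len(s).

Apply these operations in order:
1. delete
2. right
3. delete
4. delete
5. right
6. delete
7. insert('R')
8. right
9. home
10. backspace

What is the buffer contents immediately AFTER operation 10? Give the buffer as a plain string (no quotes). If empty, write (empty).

After op 1 (delete): buf='GQCEGP' cursor=0
After op 2 (right): buf='GQCEGP' cursor=1
After op 3 (delete): buf='GCEGP' cursor=1
After op 4 (delete): buf='GEGP' cursor=1
After op 5 (right): buf='GEGP' cursor=2
After op 6 (delete): buf='GEP' cursor=2
After op 7 (insert('R')): buf='GERP' cursor=3
After op 8 (right): buf='GERP' cursor=4
After op 9 (home): buf='GERP' cursor=0
After op 10 (backspace): buf='GERP' cursor=0

Answer: GERP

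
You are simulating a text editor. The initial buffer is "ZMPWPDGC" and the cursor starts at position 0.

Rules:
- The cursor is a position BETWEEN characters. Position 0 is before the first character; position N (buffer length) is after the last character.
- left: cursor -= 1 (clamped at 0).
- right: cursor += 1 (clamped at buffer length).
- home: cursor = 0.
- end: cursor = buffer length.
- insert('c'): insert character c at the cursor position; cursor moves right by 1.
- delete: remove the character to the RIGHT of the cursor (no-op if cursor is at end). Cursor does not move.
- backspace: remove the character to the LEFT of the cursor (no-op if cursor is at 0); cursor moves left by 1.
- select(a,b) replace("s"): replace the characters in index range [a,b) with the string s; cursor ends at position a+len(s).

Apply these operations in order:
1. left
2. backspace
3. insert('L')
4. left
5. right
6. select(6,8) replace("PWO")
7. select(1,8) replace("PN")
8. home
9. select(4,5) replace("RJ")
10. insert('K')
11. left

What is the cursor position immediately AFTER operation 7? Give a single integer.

After op 1 (left): buf='ZMPWPDGC' cursor=0
After op 2 (backspace): buf='ZMPWPDGC' cursor=0
After op 3 (insert('L')): buf='LZMPWPDGC' cursor=1
After op 4 (left): buf='LZMPWPDGC' cursor=0
After op 5 (right): buf='LZMPWPDGC' cursor=1
After op 6 (select(6,8) replace("PWO")): buf='LZMPWPPWOC' cursor=9
After op 7 (select(1,8) replace("PN")): buf='LPNOC' cursor=3

Answer: 3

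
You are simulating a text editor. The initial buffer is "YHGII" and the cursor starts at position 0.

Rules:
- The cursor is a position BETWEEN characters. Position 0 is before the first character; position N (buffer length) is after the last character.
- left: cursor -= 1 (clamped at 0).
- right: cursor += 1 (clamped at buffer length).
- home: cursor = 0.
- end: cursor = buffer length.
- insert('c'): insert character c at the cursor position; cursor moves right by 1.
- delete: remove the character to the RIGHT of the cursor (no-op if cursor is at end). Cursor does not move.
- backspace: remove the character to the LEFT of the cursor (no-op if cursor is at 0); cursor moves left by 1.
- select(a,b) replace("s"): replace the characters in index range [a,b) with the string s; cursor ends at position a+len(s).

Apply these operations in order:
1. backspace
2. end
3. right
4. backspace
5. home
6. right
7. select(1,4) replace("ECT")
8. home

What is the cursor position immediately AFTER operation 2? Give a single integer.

After op 1 (backspace): buf='YHGII' cursor=0
After op 2 (end): buf='YHGII' cursor=5

Answer: 5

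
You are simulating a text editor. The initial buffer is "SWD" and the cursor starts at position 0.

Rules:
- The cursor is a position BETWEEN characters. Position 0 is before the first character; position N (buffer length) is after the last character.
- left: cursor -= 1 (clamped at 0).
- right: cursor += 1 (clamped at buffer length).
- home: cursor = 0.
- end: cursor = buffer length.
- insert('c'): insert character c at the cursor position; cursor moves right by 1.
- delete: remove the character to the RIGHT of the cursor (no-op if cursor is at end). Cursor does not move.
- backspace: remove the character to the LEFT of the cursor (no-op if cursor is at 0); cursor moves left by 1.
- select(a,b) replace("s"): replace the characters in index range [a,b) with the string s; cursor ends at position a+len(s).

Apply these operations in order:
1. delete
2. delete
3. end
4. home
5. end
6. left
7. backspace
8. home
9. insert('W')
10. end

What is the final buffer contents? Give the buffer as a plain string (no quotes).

After op 1 (delete): buf='WD' cursor=0
After op 2 (delete): buf='D' cursor=0
After op 3 (end): buf='D' cursor=1
After op 4 (home): buf='D' cursor=0
After op 5 (end): buf='D' cursor=1
After op 6 (left): buf='D' cursor=0
After op 7 (backspace): buf='D' cursor=0
After op 8 (home): buf='D' cursor=0
After op 9 (insert('W')): buf='WD' cursor=1
After op 10 (end): buf='WD' cursor=2

Answer: WD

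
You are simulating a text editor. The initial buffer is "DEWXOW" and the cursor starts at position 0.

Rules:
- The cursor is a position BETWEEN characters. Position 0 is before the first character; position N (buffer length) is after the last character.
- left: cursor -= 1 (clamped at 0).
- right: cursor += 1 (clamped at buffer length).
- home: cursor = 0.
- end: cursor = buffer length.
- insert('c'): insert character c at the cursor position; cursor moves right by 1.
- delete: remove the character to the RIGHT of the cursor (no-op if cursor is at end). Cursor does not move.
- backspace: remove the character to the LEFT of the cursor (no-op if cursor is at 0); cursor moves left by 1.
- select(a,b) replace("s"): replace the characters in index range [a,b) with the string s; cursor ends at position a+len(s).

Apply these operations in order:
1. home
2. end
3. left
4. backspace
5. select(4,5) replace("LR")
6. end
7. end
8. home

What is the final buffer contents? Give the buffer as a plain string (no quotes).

After op 1 (home): buf='DEWXOW' cursor=0
After op 2 (end): buf='DEWXOW' cursor=6
After op 3 (left): buf='DEWXOW' cursor=5
After op 4 (backspace): buf='DEWXW' cursor=4
After op 5 (select(4,5) replace("LR")): buf='DEWXLR' cursor=6
After op 6 (end): buf='DEWXLR' cursor=6
After op 7 (end): buf='DEWXLR' cursor=6
After op 8 (home): buf='DEWXLR' cursor=0

Answer: DEWXLR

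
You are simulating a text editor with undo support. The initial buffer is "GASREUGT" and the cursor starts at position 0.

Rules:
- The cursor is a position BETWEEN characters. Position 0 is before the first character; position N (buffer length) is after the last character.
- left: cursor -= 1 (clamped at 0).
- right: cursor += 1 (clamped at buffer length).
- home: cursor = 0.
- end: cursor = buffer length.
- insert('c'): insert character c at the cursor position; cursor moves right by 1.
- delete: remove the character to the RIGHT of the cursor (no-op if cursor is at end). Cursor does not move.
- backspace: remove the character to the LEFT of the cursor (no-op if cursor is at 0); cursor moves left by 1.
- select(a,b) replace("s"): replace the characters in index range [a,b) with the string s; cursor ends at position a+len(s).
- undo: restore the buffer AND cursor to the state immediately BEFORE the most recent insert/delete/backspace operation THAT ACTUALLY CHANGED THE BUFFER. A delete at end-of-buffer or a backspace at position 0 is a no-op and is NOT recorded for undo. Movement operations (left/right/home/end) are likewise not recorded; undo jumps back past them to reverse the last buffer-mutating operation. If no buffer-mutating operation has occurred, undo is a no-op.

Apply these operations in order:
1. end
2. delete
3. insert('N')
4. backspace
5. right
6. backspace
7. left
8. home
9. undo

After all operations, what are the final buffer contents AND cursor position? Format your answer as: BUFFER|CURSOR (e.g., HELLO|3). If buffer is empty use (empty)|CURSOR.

Answer: GASREUGT|8

Derivation:
After op 1 (end): buf='GASREUGT' cursor=8
After op 2 (delete): buf='GASREUGT' cursor=8
After op 3 (insert('N')): buf='GASREUGTN' cursor=9
After op 4 (backspace): buf='GASREUGT' cursor=8
After op 5 (right): buf='GASREUGT' cursor=8
After op 6 (backspace): buf='GASREUG' cursor=7
After op 7 (left): buf='GASREUG' cursor=6
After op 8 (home): buf='GASREUG' cursor=0
After op 9 (undo): buf='GASREUGT' cursor=8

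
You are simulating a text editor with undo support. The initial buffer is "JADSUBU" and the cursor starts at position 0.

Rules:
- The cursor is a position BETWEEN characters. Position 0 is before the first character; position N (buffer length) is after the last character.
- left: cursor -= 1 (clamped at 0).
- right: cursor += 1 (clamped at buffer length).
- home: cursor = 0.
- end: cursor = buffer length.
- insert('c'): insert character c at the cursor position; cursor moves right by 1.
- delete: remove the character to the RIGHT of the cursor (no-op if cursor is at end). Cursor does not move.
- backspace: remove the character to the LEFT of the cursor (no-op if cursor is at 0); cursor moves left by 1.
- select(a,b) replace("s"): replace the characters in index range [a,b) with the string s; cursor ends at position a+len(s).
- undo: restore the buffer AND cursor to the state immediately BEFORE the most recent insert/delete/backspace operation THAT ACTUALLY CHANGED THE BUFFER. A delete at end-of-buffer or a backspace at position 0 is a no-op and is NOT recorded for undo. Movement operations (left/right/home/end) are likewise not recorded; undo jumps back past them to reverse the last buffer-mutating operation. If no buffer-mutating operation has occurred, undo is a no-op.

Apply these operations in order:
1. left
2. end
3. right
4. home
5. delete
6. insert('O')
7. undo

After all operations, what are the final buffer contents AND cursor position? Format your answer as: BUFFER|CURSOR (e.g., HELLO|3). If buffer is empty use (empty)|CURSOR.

Answer: ADSUBU|0

Derivation:
After op 1 (left): buf='JADSUBU' cursor=0
After op 2 (end): buf='JADSUBU' cursor=7
After op 3 (right): buf='JADSUBU' cursor=7
After op 4 (home): buf='JADSUBU' cursor=0
After op 5 (delete): buf='ADSUBU' cursor=0
After op 6 (insert('O')): buf='OADSUBU' cursor=1
After op 7 (undo): buf='ADSUBU' cursor=0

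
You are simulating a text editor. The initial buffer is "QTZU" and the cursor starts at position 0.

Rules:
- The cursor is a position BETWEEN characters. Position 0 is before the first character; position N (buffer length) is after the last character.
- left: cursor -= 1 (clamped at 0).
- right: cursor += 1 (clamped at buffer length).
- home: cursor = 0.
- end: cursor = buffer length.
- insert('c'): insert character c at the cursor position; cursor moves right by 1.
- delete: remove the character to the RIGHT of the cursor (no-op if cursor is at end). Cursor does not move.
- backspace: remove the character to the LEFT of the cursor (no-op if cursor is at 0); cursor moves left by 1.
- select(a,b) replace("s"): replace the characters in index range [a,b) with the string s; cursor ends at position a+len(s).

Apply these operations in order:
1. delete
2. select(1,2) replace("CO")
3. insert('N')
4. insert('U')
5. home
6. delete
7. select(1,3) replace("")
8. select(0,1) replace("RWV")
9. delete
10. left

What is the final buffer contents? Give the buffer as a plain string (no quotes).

After op 1 (delete): buf='TZU' cursor=0
After op 2 (select(1,2) replace("CO")): buf='TCOU' cursor=3
After op 3 (insert('N')): buf='TCONU' cursor=4
After op 4 (insert('U')): buf='TCONUU' cursor=5
After op 5 (home): buf='TCONUU' cursor=0
After op 6 (delete): buf='CONUU' cursor=0
After op 7 (select(1,3) replace("")): buf='CUU' cursor=1
After op 8 (select(0,1) replace("RWV")): buf='RWVUU' cursor=3
After op 9 (delete): buf='RWVU' cursor=3
After op 10 (left): buf='RWVU' cursor=2

Answer: RWVU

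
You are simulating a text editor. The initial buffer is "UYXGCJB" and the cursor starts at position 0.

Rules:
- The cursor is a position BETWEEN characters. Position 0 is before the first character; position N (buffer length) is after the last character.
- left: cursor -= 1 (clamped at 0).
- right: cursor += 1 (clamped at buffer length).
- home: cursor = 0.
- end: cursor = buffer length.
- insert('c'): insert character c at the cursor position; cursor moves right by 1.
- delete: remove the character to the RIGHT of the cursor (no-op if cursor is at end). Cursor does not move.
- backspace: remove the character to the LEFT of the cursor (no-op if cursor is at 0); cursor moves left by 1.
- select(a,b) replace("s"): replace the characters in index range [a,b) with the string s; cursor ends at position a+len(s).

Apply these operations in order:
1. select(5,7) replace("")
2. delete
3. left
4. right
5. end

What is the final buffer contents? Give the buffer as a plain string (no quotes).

Answer: UYXGC

Derivation:
After op 1 (select(5,7) replace("")): buf='UYXGC' cursor=5
After op 2 (delete): buf='UYXGC' cursor=5
After op 3 (left): buf='UYXGC' cursor=4
After op 4 (right): buf='UYXGC' cursor=5
After op 5 (end): buf='UYXGC' cursor=5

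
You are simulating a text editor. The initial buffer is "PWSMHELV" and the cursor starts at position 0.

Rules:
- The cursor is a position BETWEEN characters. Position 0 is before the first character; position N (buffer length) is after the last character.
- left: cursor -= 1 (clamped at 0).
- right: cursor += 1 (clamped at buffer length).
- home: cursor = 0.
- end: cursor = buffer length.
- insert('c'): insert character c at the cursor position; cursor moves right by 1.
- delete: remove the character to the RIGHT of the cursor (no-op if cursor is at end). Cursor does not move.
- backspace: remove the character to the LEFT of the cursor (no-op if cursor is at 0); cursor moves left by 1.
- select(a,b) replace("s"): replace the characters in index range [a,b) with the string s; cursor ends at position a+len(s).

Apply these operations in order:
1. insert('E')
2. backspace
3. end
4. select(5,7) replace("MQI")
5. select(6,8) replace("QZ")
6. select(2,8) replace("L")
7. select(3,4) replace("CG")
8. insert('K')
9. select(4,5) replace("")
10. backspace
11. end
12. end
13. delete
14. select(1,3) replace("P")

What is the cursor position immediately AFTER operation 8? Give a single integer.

After op 1 (insert('E')): buf='EPWSMHELV' cursor=1
After op 2 (backspace): buf='PWSMHELV' cursor=0
After op 3 (end): buf='PWSMHELV' cursor=8
After op 4 (select(5,7) replace("MQI")): buf='PWSMHMQIV' cursor=8
After op 5 (select(6,8) replace("QZ")): buf='PWSMHMQZV' cursor=8
After op 6 (select(2,8) replace("L")): buf='PWLV' cursor=3
After op 7 (select(3,4) replace("CG")): buf='PWLCG' cursor=5
After op 8 (insert('K')): buf='PWLCGK' cursor=6

Answer: 6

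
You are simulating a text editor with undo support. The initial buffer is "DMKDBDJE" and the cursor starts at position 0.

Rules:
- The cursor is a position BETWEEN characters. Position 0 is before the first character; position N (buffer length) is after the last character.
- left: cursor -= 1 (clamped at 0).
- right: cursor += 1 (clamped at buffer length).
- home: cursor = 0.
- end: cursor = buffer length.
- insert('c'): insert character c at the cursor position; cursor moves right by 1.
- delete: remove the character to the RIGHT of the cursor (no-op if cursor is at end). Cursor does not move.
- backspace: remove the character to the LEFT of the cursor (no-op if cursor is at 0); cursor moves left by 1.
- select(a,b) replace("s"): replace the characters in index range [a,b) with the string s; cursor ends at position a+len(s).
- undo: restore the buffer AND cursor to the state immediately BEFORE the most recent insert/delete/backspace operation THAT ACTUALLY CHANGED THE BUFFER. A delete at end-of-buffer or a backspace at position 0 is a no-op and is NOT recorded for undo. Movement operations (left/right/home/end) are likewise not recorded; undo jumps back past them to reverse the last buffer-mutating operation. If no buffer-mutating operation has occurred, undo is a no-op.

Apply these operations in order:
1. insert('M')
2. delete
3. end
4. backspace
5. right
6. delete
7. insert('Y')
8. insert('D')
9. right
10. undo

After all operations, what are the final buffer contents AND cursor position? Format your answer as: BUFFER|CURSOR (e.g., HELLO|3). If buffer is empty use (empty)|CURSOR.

Answer: MMKDBDJY|8

Derivation:
After op 1 (insert('M')): buf='MDMKDBDJE' cursor=1
After op 2 (delete): buf='MMKDBDJE' cursor=1
After op 3 (end): buf='MMKDBDJE' cursor=8
After op 4 (backspace): buf='MMKDBDJ' cursor=7
After op 5 (right): buf='MMKDBDJ' cursor=7
After op 6 (delete): buf='MMKDBDJ' cursor=7
After op 7 (insert('Y')): buf='MMKDBDJY' cursor=8
After op 8 (insert('D')): buf='MMKDBDJYD' cursor=9
After op 9 (right): buf='MMKDBDJYD' cursor=9
After op 10 (undo): buf='MMKDBDJY' cursor=8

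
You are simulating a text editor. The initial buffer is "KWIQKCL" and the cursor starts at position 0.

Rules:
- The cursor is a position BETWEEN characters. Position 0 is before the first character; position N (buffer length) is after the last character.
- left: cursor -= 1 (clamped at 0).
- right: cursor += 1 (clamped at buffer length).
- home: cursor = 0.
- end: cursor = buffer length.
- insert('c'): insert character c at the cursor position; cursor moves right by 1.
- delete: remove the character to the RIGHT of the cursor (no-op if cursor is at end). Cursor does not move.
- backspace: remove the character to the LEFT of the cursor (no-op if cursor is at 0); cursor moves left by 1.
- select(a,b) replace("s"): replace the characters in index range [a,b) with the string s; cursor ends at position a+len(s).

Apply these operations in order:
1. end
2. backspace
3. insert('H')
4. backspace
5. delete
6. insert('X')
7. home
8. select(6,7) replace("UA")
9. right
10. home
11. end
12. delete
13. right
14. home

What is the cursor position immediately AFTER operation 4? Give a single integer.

Answer: 6

Derivation:
After op 1 (end): buf='KWIQKCL' cursor=7
After op 2 (backspace): buf='KWIQKC' cursor=6
After op 3 (insert('H')): buf='KWIQKCH' cursor=7
After op 4 (backspace): buf='KWIQKC' cursor=6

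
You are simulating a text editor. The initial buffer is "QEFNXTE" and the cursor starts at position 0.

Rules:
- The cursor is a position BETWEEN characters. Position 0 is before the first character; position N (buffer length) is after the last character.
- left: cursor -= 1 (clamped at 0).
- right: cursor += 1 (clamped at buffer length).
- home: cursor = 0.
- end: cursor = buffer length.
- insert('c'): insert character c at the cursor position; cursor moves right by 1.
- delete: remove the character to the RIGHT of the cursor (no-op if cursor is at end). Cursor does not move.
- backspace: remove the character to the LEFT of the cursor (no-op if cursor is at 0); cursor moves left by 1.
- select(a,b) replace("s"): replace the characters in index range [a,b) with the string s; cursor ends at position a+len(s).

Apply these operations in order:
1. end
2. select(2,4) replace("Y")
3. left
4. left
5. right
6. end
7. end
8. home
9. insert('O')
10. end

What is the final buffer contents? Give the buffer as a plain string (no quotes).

After op 1 (end): buf='QEFNXTE' cursor=7
After op 2 (select(2,4) replace("Y")): buf='QEYXTE' cursor=3
After op 3 (left): buf='QEYXTE' cursor=2
After op 4 (left): buf='QEYXTE' cursor=1
After op 5 (right): buf='QEYXTE' cursor=2
After op 6 (end): buf='QEYXTE' cursor=6
After op 7 (end): buf='QEYXTE' cursor=6
After op 8 (home): buf='QEYXTE' cursor=0
After op 9 (insert('O')): buf='OQEYXTE' cursor=1
After op 10 (end): buf='OQEYXTE' cursor=7

Answer: OQEYXTE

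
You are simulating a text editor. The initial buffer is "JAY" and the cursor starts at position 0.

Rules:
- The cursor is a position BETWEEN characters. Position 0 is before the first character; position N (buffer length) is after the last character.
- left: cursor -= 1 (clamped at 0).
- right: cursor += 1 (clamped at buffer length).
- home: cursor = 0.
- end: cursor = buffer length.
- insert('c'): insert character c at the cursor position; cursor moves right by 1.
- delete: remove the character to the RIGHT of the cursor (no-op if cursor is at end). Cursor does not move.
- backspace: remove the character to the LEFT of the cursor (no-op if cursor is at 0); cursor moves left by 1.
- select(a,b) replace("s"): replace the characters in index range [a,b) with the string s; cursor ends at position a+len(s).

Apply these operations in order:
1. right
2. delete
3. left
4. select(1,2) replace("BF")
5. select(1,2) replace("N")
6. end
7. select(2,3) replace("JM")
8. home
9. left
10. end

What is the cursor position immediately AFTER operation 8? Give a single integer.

Answer: 0

Derivation:
After op 1 (right): buf='JAY' cursor=1
After op 2 (delete): buf='JY' cursor=1
After op 3 (left): buf='JY' cursor=0
After op 4 (select(1,2) replace("BF")): buf='JBF' cursor=3
After op 5 (select(1,2) replace("N")): buf='JNF' cursor=2
After op 6 (end): buf='JNF' cursor=3
After op 7 (select(2,3) replace("JM")): buf='JNJM' cursor=4
After op 8 (home): buf='JNJM' cursor=0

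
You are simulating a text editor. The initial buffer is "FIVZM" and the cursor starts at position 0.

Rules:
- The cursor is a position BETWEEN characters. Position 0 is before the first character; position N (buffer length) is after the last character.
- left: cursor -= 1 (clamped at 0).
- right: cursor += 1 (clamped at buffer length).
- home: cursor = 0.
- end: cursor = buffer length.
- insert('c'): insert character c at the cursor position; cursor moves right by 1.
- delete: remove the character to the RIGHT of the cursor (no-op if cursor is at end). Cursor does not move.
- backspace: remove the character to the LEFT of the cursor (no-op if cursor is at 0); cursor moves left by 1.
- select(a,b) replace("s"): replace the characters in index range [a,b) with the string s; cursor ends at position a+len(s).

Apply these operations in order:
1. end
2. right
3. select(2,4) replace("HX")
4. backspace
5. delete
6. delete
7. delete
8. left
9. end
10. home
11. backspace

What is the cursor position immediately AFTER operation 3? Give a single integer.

After op 1 (end): buf='FIVZM' cursor=5
After op 2 (right): buf='FIVZM' cursor=5
After op 3 (select(2,4) replace("HX")): buf='FIHXM' cursor=4

Answer: 4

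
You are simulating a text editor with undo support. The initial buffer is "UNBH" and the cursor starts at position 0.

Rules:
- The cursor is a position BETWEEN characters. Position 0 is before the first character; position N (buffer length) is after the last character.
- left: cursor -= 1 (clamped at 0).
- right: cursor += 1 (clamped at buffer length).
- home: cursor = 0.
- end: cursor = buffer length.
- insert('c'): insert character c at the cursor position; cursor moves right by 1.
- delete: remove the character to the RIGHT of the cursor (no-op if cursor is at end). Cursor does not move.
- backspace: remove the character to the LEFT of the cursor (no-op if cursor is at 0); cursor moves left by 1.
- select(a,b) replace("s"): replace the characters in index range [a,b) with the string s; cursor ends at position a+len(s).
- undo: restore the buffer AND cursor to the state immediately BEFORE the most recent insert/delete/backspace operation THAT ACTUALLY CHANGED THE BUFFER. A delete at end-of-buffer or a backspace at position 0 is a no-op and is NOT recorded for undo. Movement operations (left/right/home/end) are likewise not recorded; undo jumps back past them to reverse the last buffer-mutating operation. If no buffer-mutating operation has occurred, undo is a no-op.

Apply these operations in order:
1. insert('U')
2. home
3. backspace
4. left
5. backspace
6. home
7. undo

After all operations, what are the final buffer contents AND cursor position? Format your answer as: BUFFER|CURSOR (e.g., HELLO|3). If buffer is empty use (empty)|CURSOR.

After op 1 (insert('U')): buf='UUNBH' cursor=1
After op 2 (home): buf='UUNBH' cursor=0
After op 3 (backspace): buf='UUNBH' cursor=0
After op 4 (left): buf='UUNBH' cursor=0
After op 5 (backspace): buf='UUNBH' cursor=0
After op 6 (home): buf='UUNBH' cursor=0
After op 7 (undo): buf='UNBH' cursor=0

Answer: UNBH|0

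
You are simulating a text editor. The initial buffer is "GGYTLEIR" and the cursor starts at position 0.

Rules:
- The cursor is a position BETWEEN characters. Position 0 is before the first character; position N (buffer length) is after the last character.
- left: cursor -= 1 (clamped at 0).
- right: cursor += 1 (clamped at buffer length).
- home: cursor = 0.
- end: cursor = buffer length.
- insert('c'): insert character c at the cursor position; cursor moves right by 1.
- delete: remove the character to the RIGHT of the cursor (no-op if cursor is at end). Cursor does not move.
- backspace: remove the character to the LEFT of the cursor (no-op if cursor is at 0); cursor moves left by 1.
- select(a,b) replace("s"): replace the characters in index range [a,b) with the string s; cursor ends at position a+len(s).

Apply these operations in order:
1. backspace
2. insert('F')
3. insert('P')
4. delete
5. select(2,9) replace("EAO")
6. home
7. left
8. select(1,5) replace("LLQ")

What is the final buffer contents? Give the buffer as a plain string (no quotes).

Answer: FLLQ

Derivation:
After op 1 (backspace): buf='GGYTLEIR' cursor=0
After op 2 (insert('F')): buf='FGGYTLEIR' cursor=1
After op 3 (insert('P')): buf='FPGGYTLEIR' cursor=2
After op 4 (delete): buf='FPGYTLEIR' cursor=2
After op 5 (select(2,9) replace("EAO")): buf='FPEAO' cursor=5
After op 6 (home): buf='FPEAO' cursor=0
After op 7 (left): buf='FPEAO' cursor=0
After op 8 (select(1,5) replace("LLQ")): buf='FLLQ' cursor=4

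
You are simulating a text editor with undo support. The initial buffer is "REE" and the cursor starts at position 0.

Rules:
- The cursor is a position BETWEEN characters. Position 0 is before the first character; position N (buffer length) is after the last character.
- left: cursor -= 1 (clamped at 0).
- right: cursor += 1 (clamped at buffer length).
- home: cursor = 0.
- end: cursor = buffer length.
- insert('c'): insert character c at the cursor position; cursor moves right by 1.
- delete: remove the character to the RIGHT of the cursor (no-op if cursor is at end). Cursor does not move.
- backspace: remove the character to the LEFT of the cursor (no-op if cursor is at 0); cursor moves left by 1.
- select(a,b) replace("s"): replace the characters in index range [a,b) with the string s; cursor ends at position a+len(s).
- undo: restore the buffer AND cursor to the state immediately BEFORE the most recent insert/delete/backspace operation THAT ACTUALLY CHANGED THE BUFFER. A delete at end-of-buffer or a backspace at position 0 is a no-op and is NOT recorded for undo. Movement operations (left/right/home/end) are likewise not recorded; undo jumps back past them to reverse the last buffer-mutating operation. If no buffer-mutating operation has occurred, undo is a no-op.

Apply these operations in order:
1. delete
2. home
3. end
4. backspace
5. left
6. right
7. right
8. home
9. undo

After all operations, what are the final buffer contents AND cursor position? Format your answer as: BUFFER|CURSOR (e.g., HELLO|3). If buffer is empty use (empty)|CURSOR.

After op 1 (delete): buf='EE' cursor=0
After op 2 (home): buf='EE' cursor=0
After op 3 (end): buf='EE' cursor=2
After op 4 (backspace): buf='E' cursor=1
After op 5 (left): buf='E' cursor=0
After op 6 (right): buf='E' cursor=1
After op 7 (right): buf='E' cursor=1
After op 8 (home): buf='E' cursor=0
After op 9 (undo): buf='EE' cursor=2

Answer: EE|2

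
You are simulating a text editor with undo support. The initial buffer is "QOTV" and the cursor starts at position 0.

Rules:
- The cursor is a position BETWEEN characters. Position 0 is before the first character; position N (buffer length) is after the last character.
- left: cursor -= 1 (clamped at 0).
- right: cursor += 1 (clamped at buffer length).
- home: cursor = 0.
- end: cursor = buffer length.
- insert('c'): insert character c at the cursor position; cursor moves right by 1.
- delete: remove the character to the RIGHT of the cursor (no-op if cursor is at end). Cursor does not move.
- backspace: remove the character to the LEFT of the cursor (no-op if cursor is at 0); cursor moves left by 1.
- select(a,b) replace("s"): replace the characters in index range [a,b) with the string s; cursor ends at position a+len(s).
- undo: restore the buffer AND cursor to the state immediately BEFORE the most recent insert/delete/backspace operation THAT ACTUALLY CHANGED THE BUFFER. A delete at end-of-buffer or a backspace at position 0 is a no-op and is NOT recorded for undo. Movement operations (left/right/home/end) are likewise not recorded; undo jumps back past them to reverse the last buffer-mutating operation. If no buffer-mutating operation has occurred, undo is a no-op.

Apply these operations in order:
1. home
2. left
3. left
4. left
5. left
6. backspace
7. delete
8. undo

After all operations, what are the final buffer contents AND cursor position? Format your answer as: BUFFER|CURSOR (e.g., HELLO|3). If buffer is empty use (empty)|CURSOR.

After op 1 (home): buf='QOTV' cursor=0
After op 2 (left): buf='QOTV' cursor=0
After op 3 (left): buf='QOTV' cursor=0
After op 4 (left): buf='QOTV' cursor=0
After op 5 (left): buf='QOTV' cursor=0
After op 6 (backspace): buf='QOTV' cursor=0
After op 7 (delete): buf='OTV' cursor=0
After op 8 (undo): buf='QOTV' cursor=0

Answer: QOTV|0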